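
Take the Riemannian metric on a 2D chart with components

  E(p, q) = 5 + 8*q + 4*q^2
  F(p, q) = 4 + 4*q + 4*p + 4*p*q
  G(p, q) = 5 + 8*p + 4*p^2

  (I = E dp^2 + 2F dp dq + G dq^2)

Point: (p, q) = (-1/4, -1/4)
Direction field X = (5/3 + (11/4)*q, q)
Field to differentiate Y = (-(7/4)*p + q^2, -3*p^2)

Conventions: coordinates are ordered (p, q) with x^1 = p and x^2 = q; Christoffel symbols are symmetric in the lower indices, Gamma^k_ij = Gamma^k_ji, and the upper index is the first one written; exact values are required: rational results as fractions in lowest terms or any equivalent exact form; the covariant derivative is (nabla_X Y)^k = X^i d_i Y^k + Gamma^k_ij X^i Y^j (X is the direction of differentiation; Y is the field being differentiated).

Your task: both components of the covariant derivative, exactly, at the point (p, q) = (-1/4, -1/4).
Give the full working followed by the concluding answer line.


E = 13/4, F = 9/4, G = 13/4 at the point
E_p = 0, E_q = 6, F_p = 3, F_q = 3, G_p = 6, G_q = 0
EG - F^2 = 11/2;  g^inv = (2/11) * [[13/4, -9/4], [-9/4, 13/4]]
first-kind symbols [ij,l] = (1/2)(d_i g_jl + d_j g_il - d_l g_ij): [pp,p] = E_p/2 = 0, [pp,q] = F_p - E_q/2 = 0, [pq,p] = E_q/2 = 3, [pq,q] = G_p/2 = 3, [qq,p] = F_q - G_p/2 = 0, [qq,q] = G_q/2 = 0
Gamma^p_ij = (G*[ij,p] - F*[ij,q])/(EG - F^2), Gamma^q_ij = (E*[ij,q] - F*[ij,p])/(EG - F^2)
Gamma_ppp = 0, Gamma_ppq = 6/11, Gamma_pqq = 0, Gamma_qpp = 0, Gamma_qpq = 6/11, Gamma_qqq = 0
X = (47/48, -1/4), Y = (1/2, -3/16) at the point

Answer: (nabla_X Y)^p = -7421/4224, (nabla_X Y)^q = 1831/1408


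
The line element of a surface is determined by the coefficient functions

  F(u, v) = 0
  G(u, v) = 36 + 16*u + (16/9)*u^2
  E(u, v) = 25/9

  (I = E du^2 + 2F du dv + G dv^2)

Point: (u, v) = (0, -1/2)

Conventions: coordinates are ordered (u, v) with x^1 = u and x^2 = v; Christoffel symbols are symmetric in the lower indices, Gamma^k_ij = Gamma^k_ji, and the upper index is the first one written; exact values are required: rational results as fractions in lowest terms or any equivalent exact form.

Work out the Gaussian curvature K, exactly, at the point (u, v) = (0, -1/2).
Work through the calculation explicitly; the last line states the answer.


E = 25/9, F = 0, G = 36, EG - F^2 = 100 at the point
E_u = 0, E_v = 0, F_u = 0, F_v = 0, G_u = 16, G_v = 0
E_vv = 0, F_uv = 0, G_uu = 32/9
Using the Brioschi determinant formula for K from the metric derivatives:
M1 = [[-E_vv/2 + F_uv - G_uu/2, E_u/2, F_u - E_v/2], [F_v - G_u/2, E, F], [G_v/2, F, G]] = [[-16/9, 0, 0], [-8, 25/9, 0], [0, 0, 36]]; det M1 = -1600/9
M2 = [[0, E_v/2, G_u/2], [E_v/2, E, F], [G_u/2, F, G]] = [[0, 0, 8], [0, 25/9, 0], [8, 0, 36]]; det M2 = -1600/9
det M1 - det M2 = 0; K = 0 / (100)^2 = 0

Answer: K = 0


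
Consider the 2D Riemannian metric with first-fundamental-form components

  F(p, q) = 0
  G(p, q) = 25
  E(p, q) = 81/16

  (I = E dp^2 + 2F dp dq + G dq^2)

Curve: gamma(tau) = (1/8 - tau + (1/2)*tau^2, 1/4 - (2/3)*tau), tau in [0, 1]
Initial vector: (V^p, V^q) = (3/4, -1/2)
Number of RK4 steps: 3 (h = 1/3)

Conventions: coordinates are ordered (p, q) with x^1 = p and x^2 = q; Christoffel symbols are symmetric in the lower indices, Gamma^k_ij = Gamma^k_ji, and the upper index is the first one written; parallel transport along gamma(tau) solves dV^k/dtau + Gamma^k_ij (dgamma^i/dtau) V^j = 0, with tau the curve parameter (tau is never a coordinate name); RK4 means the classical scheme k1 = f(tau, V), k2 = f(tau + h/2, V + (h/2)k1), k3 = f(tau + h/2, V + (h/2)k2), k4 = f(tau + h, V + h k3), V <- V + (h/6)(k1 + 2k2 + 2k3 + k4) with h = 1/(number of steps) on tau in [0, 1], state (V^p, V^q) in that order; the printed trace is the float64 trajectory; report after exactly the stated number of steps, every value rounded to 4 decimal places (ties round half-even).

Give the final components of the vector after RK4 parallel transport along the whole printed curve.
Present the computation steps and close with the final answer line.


gamma'(tau) = (-1 + tau, -2/3); f(tau, V)^k = -Gamma^k_ij(gamma(tau)) gamma'^i(tau) V^j; h = 1/3; intermediate values shown to 6 dp
curve data and Christoffel symbols at the stage parameters:
  tau = 0.000000: gamma = (0.125000, 0.250000), gamma' = (-1.000000, -0.666667); Gamma_ppp = 0.000000, Gamma_ppq = 0.000000, Gamma_pqq = 0.000000, Gamma_qpp = 0.000000, Gamma_qpq = 0.000000, Gamma_qqq = 0.000000
  tau = 0.166667: gamma = (-0.027778, 0.138889), gamma' = (-0.833333, -0.666667); Gamma_ppp = 0.000000, Gamma_ppq = 0.000000, Gamma_pqq = 0.000000, Gamma_qpp = 0.000000, Gamma_qpq = 0.000000, Gamma_qqq = 0.000000
  tau = 0.333333: gamma = (-0.152778, 0.027778), gamma' = (-0.666667, -0.666667); Gamma_ppp = 0.000000, Gamma_ppq = 0.000000, Gamma_pqq = 0.000000, Gamma_qpp = 0.000000, Gamma_qpq = 0.000000, Gamma_qqq = 0.000000
  tau = 0.500000: gamma = (-0.250000, -0.083333), gamma' = (-0.500000, -0.666667); Gamma_ppp = 0.000000, Gamma_ppq = 0.000000, Gamma_pqq = 0.000000, Gamma_qpp = 0.000000, Gamma_qpq = 0.000000, Gamma_qqq = 0.000000
  tau = 0.666667: gamma = (-0.319444, -0.194444), gamma' = (-0.333333, -0.666667); Gamma_ppp = 0.000000, Gamma_ppq = 0.000000, Gamma_pqq = 0.000000, Gamma_qpp = 0.000000, Gamma_qpq = 0.000000, Gamma_qqq = 0.000000
  tau = 0.833333: gamma = (-0.361111, -0.305556), gamma' = (-0.166667, -0.666667); Gamma_ppp = 0.000000, Gamma_ppq = 0.000000, Gamma_pqq = 0.000000, Gamma_qpp = 0.000000, Gamma_qpq = 0.000000, Gamma_qqq = 0.000000
  tau = 1.000000: gamma = (-0.375000, -0.416667), gamma' = (0.000000, -0.666667); Gamma_ppp = 0.000000, Gamma_ppq = 0.000000, Gamma_pqq = 0.000000, Gamma_qpp = 0.000000, Gamma_qpq = 0.000000, Gamma_qqq = 0.000000
step 0: V^p = 0.7500, V^q = -0.5000
step 1: k1 = (0.000000, 0.000000), k2 = (0.000000, 0.000000), k3 = (0.000000, 0.000000), k4 = (0.000000, 0.000000); V <- V + (h/6)(k1 + 2k2 + 2k3 + k4): V^p = 0.7500, V^q = -0.5000
step 2: k1 = (0.000000, 0.000000), k2 = (0.000000, 0.000000), k3 = (0.000000, 0.000000), k4 = (0.000000, 0.000000); V <- V + (h/6)(k1 + 2k2 + 2k3 + k4): V^p = 0.7500, V^q = -0.5000
step 3: k1 = (0.000000, 0.000000), k2 = (0.000000, 0.000000), k3 = (0.000000, 0.000000), k4 = (0.000000, 0.000000); V <- V + (h/6)(k1 + 2k2 + 2k3 + k4): V^p = 0.7500, V^q = -0.5000

Answer: V^p = 0.7500, V^q = -0.5000


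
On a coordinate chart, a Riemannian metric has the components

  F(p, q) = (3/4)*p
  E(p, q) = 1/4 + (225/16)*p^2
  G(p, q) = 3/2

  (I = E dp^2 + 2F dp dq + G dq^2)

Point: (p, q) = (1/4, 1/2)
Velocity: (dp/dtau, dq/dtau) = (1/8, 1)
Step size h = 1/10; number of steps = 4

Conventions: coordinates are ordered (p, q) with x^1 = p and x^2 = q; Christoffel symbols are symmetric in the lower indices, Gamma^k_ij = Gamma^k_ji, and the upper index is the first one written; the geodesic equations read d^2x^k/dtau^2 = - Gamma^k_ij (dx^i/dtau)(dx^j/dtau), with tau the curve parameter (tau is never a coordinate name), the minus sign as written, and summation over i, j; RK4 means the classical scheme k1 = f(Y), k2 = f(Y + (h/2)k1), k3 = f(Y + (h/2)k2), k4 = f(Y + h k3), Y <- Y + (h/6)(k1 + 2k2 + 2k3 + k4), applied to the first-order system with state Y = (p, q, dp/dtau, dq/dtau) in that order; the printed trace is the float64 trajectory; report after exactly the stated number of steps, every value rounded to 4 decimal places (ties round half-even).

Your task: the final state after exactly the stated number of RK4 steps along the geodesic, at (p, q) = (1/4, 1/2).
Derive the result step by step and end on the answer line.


f(Y) = (dp/dtau, dq/dtau, -Gamma^p_ij Y'^i Y'^j, -Gamma^q_ij Y'^i Y'^j) with the Gammas evaluated at the stage position; h = 0.100000; intermediate values shown to 6 dp
step 0: p = 0.2500, q = 0.5000, dp/dtau = 0.1250, dq/dtau = 1.0000
step 1:
  k1: at (p, q) = (0.250000, 0.500000), (dp/dtau, dq/dtau) = (0.125000, 1.000000); Gamma_ppp = 3.095406, Gamma_ppq = 0.000000, Gamma_pqq = 0.000000, Gamma_qpp = 0.113074, Gamma_qpq = 0.000000, Gamma_qqq = 0.000000; k1 = (0.125000, 1.000000, -0.048366, -0.001767)
  k2: at (p, q) = (0.256250, 0.550000), (dp/dtau, dq/dtau) = (0.122582, 0.999912); Gamma_ppp = 3.053179, Gamma_ppq = 0.000000, Gamma_pqq = 0.000000, Gamma_qpp = 0.108811, Gamma_qpq = 0.000000, Gamma_qqq = 0.000000; k2 = (0.122582, 0.999912, -0.045878, -0.001635)
  k3: at (p, q) = (0.256129, 0.549996), (dp/dtau, dq/dtau) = (0.122706, 0.999918); Gamma_ppp = 3.053993, Gamma_ppq = 0.000000, Gamma_pqq = 0.000000, Gamma_qpp = 0.108892, Gamma_qpq = 0.000000, Gamma_qqq = 0.000000; k3 = (0.122706, 0.999918, -0.045983, -0.001640)
  k4: at (p, q) = (0.262271, 0.599992), (dp/dtau, dq/dtau) = (0.120402, 0.999836); Gamma_ppp = 3.012848, Gamma_ppq = 0.000000, Gamma_pqq = 0.000000, Gamma_qpp = 0.104909, Gamma_qpq = 0.000000, Gamma_qqq = 0.000000; k4 = (0.120402, 0.999836, -0.043676, -0.001521)
  Y <- Y + (h/6)(k1 + 2k2 + 2k3 + k4): p = 0.2623, q = 0.6000, dp/dtau = 0.1204, dq/dtau = 0.9998
step 2:
  k1: at (p, q) = (0.262266, 0.599992), (dp/dtau, dq/dtau) = (0.120404, 0.999836); Gamma_ppp = 3.012877, Gamma_ppq = 0.000000, Gamma_pqq = 0.000000, Gamma_qpp = 0.104912, Gamma_qpq = 0.000000, Gamma_qqq = 0.000000; k1 = (0.120404, 0.999836, -0.043678, -0.001521)
  k2: at (p, q) = (0.268286, 0.649983), (dp/dtau, dq/dtau) = (0.118220, 0.999760); Gamma_ppp = 2.972951, Gamma_ppq = 0.000000, Gamma_pqq = 0.000000, Gamma_qpp = 0.101199, Gamma_qpq = 0.000000, Gamma_qqq = 0.000000; k2 = (0.118220, 0.999760, -0.041550, -0.001414)
  k3: at (p, q) = (0.268177, 0.649980), (dp/dtau, dq/dtau) = (0.118326, 0.999765); Gamma_ppp = 2.973671, Gamma_ppq = 0.000000, Gamma_pqq = 0.000000, Gamma_qpp = 0.101264, Gamma_qpq = 0.000000, Gamma_qqq = 0.000000; k3 = (0.118326, 0.999765, -0.041635, -0.001418)
  k4: at (p, q) = (0.274099, 0.699968), (dp/dtau, dq/dtau) = (0.116240, 0.999694); Gamma_ppp = 2.934833, Gamma_ppq = 0.000000, Gamma_pqq = 0.000000, Gamma_qpp = 0.097783, Gamma_qpq = 0.000000, Gamma_qqq = 0.000000; k4 = (0.116240, 0.999694, -0.039655, -0.001321)
  Y <- Y + (h/6)(k1 + 2k2 + 2k3 + k4): p = 0.2741, q = 0.7000, dp/dtau = 0.1162, dq/dtau = 0.9997
step 3:
  k1: at (p, q) = (0.274095, 0.699968), (dp/dtau, dq/dtau) = (0.116242, 0.999694); Gamma_ppp = 2.934857, Gamma_ppq = 0.000000, Gamma_pqq = 0.000000, Gamma_qpp = 0.097785, Gamma_qpq = 0.000000, Gamma_qqq = 0.000000; k1 = (0.116242, 0.999694, -0.039657, -0.001321)
  k2: at (p, q) = (0.279907, 0.749953), (dp/dtau, dq/dtau) = (0.114259, 0.999628); Gamma_ppp = 2.897203, Gamma_ppq = 0.000000, Gamma_pqq = 0.000000, Gamma_qpp = 0.094526, Gamma_qpq = 0.000000, Gamma_qqq = 0.000000; k2 = (0.114259, 0.999628, -0.037824, -0.001234)
  k3: at (p, q) = (0.279808, 0.749949), (dp/dtau, dq/dtau) = (0.114351, 0.999633); Gamma_ppp = 2.897841, Gamma_ppq = 0.000000, Gamma_pqq = 0.000000, Gamma_qpp = 0.094580, Gamma_qpq = 0.000000, Gamma_qqq = 0.000000; k3 = (0.114351, 0.999633, -0.037893, -0.001237)
  k4: at (p, q) = (0.285530, 0.799931), (dp/dtau, dq/dtau) = (0.112453, 0.999571); Gamma_ppp = 2.861243, Gamma_ppq = 0.000000, Gamma_pqq = 0.000000, Gamma_qpp = 0.091514, Gamma_qpq = 0.000000, Gamma_qqq = 0.000000; k4 = (0.112453, 0.999571, -0.036182, -0.001157)
  Y <- Y + (h/6)(k1 + 2k2 + 2k3 + k4): p = 0.2855, q = 0.7999, dp/dtau = 0.1125, dq/dtau = 0.9996
step 4:
  k1: at (p, q) = (0.285527, 0.799931), (dp/dtau, dq/dtau) = (0.112454, 0.999571); Gamma_ppp = 2.861263, Gamma_ppq = 0.000000, Gamma_pqq = 0.000000, Gamma_qpp = 0.091516, Gamma_qpq = 0.000000, Gamma_qqq = 0.000000; k1 = (0.112454, 0.999571, -0.036183, -0.001157)
  k2: at (p, q) = (0.291150, 0.849910), (dp/dtau, dq/dtau) = (0.110645, 0.999513); Gamma_ppp = 2.825790, Gamma_ppq = 0.000000, Gamma_pqq = 0.000000, Gamma_qpp = 0.088636, Gamma_qpq = 0.000000, Gamma_qqq = 0.000000; k2 = (0.110645, 0.999513, -0.034594, -0.001085)
  k3: at (p, q) = (0.291059, 0.849907), (dp/dtau, dq/dtau) = (0.110725, 0.999516); Gamma_ppp = 2.826357, Gamma_ppq = 0.000000, Gamma_pqq = 0.000000, Gamma_qpp = 0.088681, Gamma_qpq = 0.000000, Gamma_qqq = 0.000000; k3 = (0.110725, 0.999516, -0.034651, -0.001087)
  k4: at (p, q) = (0.296600, 0.899883), (dp/dtau, dq/dtau) = (0.108989, 0.999462); Gamma_ppp = 2.791889, Gamma_ppq = 0.000000, Gamma_pqq = 0.000000, Gamma_qpp = 0.085963, Gamma_qpq = 0.000000, Gamma_qqq = 0.000000; k4 = (0.108989, 0.999462, -0.033164, -0.001021)
  Y <- Y + (h/6)(k1 + 2k2 + 2k3 + k4): p = 0.2966, q = 0.8999, dp/dtau = 0.1090, dq/dtau = 0.9995

Answer: p = 0.2966, q = 0.8999, dp/dtau = 0.1090, dq/dtau = 0.9995


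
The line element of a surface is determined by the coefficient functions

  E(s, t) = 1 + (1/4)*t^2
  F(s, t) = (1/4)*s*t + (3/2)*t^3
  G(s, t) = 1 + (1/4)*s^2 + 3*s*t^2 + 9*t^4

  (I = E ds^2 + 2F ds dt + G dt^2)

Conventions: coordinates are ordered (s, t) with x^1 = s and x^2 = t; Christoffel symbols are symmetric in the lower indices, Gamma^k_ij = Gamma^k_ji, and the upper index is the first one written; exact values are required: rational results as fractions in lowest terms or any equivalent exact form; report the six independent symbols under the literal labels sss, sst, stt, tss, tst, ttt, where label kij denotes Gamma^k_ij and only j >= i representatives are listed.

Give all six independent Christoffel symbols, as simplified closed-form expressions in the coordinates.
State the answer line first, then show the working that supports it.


Answer: Gamma_sss = 0, Gamma_sst = t/(s^2 + 12*s*t^2 + 36*t^4 + t^2 + 4), Gamma_stt = 12*t^2/(s^2 + 12*s*t^2 + 36*t^4 + t^2 + 4), Gamma_tss = 0, Gamma_tst = (s + 6*t^2)/(s^2 + 12*s*t^2 + 36*t^4 + t^2 + 4), Gamma_ttt = (12*s*t + 72*t^3)/(s^2 + 12*s*t^2 + 36*t^4 + t^2 + 4)

E = 1 + (1/4)*t^2; F = (1/4)*s*t + (3/2)*t^3; G = 1 + (1/4)*s^2 + 3*s*t^2 + 9*t^4
Gamma^k_ij = (1/2) g^{kl} (d_i g_jl + d_j g_il - d_l g_ij), with g^inv = (1/(EG-F^2)) [[G, -F], [-F, E]]
first partials: E_s = 0, E_t = (1/2)*t, F_s = (1/4)*t, F_t = (1/4)*s + (9/2)*t^2, G_s = (1/2)*s + 3*t^2, G_t = 6*s*t + 36*t^3
D = EG - F^2 = 1 + (1/4)*t^2 + (1/4)*s^2 + 3*s*t^2 + 9*t^4
expanded: Gamma^s_ss = (G E_s - 2F F_s + F E_t)/(2D), Gamma^s_st = (G E_t - F G_s)/(2D), Gamma^s_tt = (2G F_t - G G_s - F G_t)/(2D), Gamma^t_ss = (2E F_s - E E_t - F E_s)/(2D), Gamma^t_st = (E G_s - F E_t)/(2D), Gamma^t_tt = (E G_t - 2F F_t + F G_s)/(2D); substitute and cancel common factors


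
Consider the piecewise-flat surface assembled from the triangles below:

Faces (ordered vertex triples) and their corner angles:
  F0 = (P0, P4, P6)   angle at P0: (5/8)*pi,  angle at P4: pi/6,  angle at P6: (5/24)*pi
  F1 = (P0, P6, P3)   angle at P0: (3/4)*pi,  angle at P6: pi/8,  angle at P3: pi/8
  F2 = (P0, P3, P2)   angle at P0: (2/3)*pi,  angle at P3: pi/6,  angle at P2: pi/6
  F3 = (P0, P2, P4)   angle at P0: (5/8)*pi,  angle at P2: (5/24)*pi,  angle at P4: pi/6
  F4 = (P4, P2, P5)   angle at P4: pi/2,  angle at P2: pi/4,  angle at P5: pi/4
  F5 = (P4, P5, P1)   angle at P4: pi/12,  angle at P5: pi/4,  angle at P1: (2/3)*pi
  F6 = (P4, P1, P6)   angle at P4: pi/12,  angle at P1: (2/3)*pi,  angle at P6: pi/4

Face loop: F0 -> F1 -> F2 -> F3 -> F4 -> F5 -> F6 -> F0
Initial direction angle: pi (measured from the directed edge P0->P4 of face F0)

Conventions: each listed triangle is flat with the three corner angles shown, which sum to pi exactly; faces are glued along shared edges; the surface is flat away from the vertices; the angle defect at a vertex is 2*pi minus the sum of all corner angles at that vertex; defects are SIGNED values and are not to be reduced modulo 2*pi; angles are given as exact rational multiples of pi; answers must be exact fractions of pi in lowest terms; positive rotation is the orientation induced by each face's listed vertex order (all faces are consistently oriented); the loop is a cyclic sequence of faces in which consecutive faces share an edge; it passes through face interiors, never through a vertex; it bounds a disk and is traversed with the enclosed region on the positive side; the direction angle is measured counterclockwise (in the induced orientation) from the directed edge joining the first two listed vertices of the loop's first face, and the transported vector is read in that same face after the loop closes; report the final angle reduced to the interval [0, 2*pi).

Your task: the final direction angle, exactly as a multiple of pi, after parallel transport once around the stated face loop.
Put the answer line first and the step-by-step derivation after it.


Answer: final direction angle = (4/3)*pi

enclosed vertex P0: corner angles sum to (8/3)*pi, defect = 2*pi - (8/3)*pi = (-2/3)*pi
enclosed vertex P4: corner angles sum to pi, defect = 2*pi - pi = pi
transport around the loop rotates by the sum of enclosed defects; add to the initial angle mod 2*pi
final angle = pi + pi/3 = (4/3)*pi (mod 2*pi)


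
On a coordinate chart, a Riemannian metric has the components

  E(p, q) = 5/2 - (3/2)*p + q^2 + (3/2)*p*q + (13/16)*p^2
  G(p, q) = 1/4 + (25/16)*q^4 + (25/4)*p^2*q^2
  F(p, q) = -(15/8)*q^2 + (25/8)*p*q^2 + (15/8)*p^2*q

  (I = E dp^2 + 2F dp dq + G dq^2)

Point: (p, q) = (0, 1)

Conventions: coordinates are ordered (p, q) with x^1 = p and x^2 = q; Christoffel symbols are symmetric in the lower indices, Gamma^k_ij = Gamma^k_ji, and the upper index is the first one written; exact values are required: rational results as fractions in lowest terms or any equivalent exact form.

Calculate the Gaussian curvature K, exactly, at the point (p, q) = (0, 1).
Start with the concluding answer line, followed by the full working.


Answer: K = -38160/32761

E = 7/2, F = -15/8, G = 29/16, EG - F^2 = 181/64 at the point
E_p = 0, E_q = 2, F_p = 25/8, F_q = -15/4, G_p = 0, G_q = 25/4
E_qq = 2, F_pq = 25/4, G_pp = 25/2
Compute both Brioschi determinants and normalise by (EG - F^2)^2.
M1 = [[-E_qq/2 + F_pq - G_pp/2, E_p/2, F_p - E_q/2], [F_q - G_p/2, E, F], [G_q/2, F, G]] = [[-1, 0, 17/8], [-15/4, 7/2, -15/8], [25/8, -15/8, 29/16]]; det M1 = -2849/256
M2 = [[0, E_q/2, G_p/2], [E_q/2, E, F], [G_p/2, F, G]] = [[0, 1, 0], [1, 7/2, -15/8], [0, -15/8, 29/16]]; det M2 = -29/16
det M1 - det M2 = -2385/256; K = -2385/256 / (181/64)^2 = -38160/32761


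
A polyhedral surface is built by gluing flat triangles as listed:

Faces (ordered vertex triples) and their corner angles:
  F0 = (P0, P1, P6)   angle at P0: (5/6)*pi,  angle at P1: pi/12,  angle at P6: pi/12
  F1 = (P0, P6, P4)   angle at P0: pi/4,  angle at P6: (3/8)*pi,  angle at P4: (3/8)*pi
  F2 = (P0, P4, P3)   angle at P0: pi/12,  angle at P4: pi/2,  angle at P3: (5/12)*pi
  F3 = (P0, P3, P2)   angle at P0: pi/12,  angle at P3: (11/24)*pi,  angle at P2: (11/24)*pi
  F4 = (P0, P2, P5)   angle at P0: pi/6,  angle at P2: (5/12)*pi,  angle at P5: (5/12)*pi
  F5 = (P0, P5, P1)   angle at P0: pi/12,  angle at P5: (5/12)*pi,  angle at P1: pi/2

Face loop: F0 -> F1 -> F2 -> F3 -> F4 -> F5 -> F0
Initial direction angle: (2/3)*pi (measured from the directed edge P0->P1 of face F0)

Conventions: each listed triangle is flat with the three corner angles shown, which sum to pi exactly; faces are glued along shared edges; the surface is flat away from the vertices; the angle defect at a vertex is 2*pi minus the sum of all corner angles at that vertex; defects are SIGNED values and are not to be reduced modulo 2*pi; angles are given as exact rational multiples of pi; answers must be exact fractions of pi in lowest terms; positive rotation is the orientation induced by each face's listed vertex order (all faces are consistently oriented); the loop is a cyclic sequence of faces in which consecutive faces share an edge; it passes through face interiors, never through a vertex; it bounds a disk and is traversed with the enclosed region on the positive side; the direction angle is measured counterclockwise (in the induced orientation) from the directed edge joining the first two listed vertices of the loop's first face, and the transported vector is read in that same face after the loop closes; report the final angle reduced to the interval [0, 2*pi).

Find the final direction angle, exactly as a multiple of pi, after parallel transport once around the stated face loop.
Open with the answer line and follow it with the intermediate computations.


Answer: final direction angle = (7/6)*pi

enclosed vertex P0: corner angles sum to (3/2)*pi, defect = 2*pi - (3/2)*pi = pi/2
adding the enclosed defects to the starting angle (mod 2*pi, induced orientation) gives the holonomy
final angle = (2/3)*pi + pi/2 = (7/6)*pi (mod 2*pi)


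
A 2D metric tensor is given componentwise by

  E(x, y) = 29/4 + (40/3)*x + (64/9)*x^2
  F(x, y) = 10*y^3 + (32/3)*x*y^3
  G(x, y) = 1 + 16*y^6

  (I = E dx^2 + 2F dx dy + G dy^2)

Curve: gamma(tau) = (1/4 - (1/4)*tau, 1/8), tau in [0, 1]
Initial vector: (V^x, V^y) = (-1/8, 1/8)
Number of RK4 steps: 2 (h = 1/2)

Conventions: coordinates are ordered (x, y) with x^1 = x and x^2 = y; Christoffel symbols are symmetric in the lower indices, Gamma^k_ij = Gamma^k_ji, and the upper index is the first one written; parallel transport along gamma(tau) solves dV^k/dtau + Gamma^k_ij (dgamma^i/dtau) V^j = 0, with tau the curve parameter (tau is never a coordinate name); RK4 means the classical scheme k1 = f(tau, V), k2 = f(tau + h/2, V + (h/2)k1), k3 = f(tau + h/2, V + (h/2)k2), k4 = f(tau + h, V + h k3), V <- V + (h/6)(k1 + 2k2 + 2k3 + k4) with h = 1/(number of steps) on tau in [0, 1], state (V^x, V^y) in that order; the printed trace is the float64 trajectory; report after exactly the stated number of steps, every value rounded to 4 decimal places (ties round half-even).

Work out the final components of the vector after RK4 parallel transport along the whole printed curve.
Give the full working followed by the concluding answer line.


gamma'(tau) = (-1/4, 0); f(tau, V)^k = -Gamma^k_ij(gamma(tau)) gamma'^i(tau) V^j; h = 1/2; intermediate values shown to 6 dp
curve data and Christoffel symbols at the stage parameters:
  tau = 0.000000: gamma = (0.250000, 0.125000), gamma' = (-0.250000, 0.000000); Gamma_xxx = 0.765739, Gamma_xxy = 0.000000, Gamma_xyy = 0.053841, Gamma_yxx = 0.001889, Gamma_yxy = 0.000000, Gamma_yyy = 0.000133
  tau = 0.250000: gamma = (0.187500, 0.125000), gamma' = (-0.250000, 0.000000); Gamma_xxx = 0.799995, Gamma_xxy = 0.000000, Gamma_xyy = 0.056250, Gamma_yxx = 0.002083, Gamma_yxy = 0.000000, Gamma_yyy = 0.000146
  tau = 0.500000: gamma = (0.125000, 0.125000), gamma' = (-0.250000, 0.000000); Gamma_xxx = 0.836917, Gamma_xxy = 0.000000, Gamma_xyy = 0.058846, Gamma_yxx = 0.002308, Gamma_yxy = 0.000000, Gamma_yyy = 0.000162
  tau = 0.750000: gamma = (0.062500, 0.125000), gamma' = (-0.250000, 0.000000); Gamma_xxx = 0.876706, Gamma_xxy = 0.000000, Gamma_xyy = 0.061643, Gamma_yxx = 0.002568, Gamma_yxy = 0.000000, Gamma_yyy = 0.000181
  tau = 1.000000: gamma = (0.000000, 0.125000), gamma' = (-0.250000, 0.000000); Gamma_xxx = 0.919532, Gamma_xxy = 0.000000, Gamma_xyy = 0.064655, Gamma_yxx = 0.002874, Gamma_yxy = 0.000000, Gamma_yyy = 0.000202
step 0: V^x = -0.1250, V^y = 0.1250
step 1: k1 = (-0.023929, -0.000059), k2 = (-0.026196, -0.000068), k3 = (-0.026310, -0.000069), k4 = (-0.028906, -0.000080); V <- V + (h/6)(k1 + 2k2 + 2k3 + k4): V^x = -0.1382, V^y = 0.1250
step 2: k1 = (-0.028906, -0.000080), k2 = (-0.031864, -0.000093), k3 = (-0.032026, -0.000094), k4 = (-0.035440, -0.000111); V <- V + (h/6)(k1 + 2k2 + 2k3 + k4): V^x = -0.1542, V^y = 0.1249

Answer: V^x = -0.1542, V^y = 0.1249


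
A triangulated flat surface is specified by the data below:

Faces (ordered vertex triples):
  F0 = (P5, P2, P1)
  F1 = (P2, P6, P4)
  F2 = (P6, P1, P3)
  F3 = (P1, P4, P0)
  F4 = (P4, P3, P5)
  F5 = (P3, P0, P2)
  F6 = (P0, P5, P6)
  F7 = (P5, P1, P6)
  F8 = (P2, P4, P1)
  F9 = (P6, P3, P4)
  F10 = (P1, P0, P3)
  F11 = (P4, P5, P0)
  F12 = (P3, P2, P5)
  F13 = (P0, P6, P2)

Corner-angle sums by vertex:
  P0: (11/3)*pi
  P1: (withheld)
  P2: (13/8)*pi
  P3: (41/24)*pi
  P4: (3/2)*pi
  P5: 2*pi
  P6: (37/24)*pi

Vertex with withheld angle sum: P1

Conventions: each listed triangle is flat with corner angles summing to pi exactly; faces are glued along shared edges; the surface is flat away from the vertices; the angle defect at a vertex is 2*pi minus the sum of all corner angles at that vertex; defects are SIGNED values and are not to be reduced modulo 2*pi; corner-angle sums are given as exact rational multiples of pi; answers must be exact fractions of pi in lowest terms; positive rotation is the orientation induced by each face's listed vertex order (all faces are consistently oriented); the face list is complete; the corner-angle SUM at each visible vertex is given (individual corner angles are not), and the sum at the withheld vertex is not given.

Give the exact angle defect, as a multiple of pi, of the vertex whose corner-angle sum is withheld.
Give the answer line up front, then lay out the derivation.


Answer: defect(P1) = pi/24

V = 7, E = 21, F = 14; chi = V - E + F = 0
Gauss-Bonnet: total defect = 2*pi*chi = 0; visible defects sum to -pi/24


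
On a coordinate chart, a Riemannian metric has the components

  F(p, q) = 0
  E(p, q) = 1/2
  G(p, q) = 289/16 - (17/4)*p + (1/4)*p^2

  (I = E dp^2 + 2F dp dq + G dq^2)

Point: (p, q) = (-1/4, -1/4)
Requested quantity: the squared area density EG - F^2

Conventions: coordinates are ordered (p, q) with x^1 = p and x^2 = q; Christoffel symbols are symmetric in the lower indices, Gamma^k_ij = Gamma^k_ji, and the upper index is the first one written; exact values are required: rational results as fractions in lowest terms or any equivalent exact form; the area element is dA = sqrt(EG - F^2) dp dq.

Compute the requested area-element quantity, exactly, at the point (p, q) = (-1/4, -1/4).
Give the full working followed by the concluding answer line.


E = 1/2, F = 0, G = 1225/64; EG - F^2 = 1225/128

Answer: EG - F^2 = 1225/128


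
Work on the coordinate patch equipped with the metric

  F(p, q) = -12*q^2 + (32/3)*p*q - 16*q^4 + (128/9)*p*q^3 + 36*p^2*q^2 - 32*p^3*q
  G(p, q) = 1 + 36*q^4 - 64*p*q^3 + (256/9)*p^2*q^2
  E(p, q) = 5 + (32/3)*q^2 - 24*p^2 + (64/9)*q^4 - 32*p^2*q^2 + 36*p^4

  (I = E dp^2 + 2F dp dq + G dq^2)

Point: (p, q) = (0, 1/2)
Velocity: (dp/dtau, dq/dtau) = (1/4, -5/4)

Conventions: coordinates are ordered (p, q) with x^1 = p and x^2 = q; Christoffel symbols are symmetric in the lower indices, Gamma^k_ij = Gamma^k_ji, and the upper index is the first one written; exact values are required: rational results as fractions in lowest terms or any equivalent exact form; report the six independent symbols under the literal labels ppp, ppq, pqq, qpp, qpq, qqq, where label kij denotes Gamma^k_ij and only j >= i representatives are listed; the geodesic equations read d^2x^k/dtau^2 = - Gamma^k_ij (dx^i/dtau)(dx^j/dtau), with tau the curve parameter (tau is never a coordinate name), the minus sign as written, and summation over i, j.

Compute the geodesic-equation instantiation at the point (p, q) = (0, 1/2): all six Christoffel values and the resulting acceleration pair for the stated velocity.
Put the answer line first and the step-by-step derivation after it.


Answer: Gamma_ppp = 0, Gamma_ppq = 256/373, Gamma_pqq = -576/373, Gamma_qpp = 0, Gamma_qpq = -144/373, Gamma_qqq = 324/373; accelerations (d^2p/dtau^2, d^2q/dtau^2) = (1060/373, -2385/1492)

E = 73/9, F = -4, G = 13/4 at the point
E_p = 0, E_q = 128/9, F_p = 64/9, F_q = -20, G_p = -8, G_q = 18
EG - F^2 = 373/36;  g^inv = (36/373) * [[13/4, 4], [4, 73/9]]
first-kind symbols [ij,l] = (1/2)(d_i g_jl + d_j g_il - d_l g_ij): [pp,p] = E_p/2 = 0, [pp,q] = F_p - E_q/2 = 0, [pq,p] = E_q/2 = 64/9, [pq,q] = G_p/2 = -4, [qq,p] = F_q - G_p/2 = -16, [qq,q] = G_q/2 = 9
Gamma^p_ij = (G*[ij,p] - F*[ij,q])/(EG - F^2), Gamma^q_ij = (E*[ij,q] - F*[ij,p])/(EG - F^2)
Gamma_ppp = 0, Gamma_ppq = 256/373, Gamma_pqq = -576/373, Gamma_qpp = 0, Gamma_qpq = -144/373, Gamma_qqq = 324/373
d^2p/dtau^2 = -(Gamma_ppp*(1/4)^2 + 2*Gamma_ppq*(1/4)*(-5/4) + Gamma_pqq*(-5/4)^2) = 1060/373
d^2q/dtau^2 = -(Gamma_qpp*(1/4)^2 + 2*Gamma_qpq*(1/4)*(-5/4) + Gamma_qqq*(-5/4)^2) = -2385/1492


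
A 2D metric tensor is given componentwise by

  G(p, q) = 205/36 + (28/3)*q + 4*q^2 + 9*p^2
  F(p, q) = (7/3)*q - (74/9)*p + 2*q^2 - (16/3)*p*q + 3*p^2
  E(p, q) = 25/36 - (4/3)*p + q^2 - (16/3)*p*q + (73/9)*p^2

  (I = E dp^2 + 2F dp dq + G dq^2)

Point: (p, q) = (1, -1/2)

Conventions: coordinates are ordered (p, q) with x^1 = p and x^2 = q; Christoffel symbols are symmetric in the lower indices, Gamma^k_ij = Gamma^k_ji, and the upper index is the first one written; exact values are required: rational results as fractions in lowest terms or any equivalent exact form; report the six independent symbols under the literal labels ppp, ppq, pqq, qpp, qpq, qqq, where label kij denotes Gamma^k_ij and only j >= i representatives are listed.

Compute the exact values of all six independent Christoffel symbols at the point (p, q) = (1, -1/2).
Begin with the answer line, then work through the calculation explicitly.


Answer: Gamma_ppp = 70266/67511, Gamma_ppq = -3837/67511, Gamma_pqq = -94476/67511, Gamma_qpp = 42638/67511, Gamma_qpq = 53976/67511, Gamma_qqq = -11280/67511

E = 187/18, F = -29/9, G = 397/36 at the point
E_p = 158/9, E_q = -19/3, F_p = 4/9, F_q = -5, G_p = 18, G_q = 16/3
EG - F^2 = 67511/648;  g^inv = (648/67511) * [[397/36, 29/9], [29/9, 187/18]]
first-kind symbols [ij,l] = (1/2)(d_i g_jl + d_j g_il - d_l g_ij): [pp,p] = E_p/2 = 79/9, [pp,q] = F_p - E_q/2 = 65/18, [pq,p] = E_q/2 = -19/6, [pq,q] = G_p/2 = 9, [qq,p] = F_q - G_p/2 = -14, [qq,q] = G_q/2 = 8/3
Gamma^p_ij = (G*[ij,p] - F*[ij,q])/(EG - F^2), Gamma^q_ij = (E*[ij,q] - F*[ij,p])/(EG - F^2)


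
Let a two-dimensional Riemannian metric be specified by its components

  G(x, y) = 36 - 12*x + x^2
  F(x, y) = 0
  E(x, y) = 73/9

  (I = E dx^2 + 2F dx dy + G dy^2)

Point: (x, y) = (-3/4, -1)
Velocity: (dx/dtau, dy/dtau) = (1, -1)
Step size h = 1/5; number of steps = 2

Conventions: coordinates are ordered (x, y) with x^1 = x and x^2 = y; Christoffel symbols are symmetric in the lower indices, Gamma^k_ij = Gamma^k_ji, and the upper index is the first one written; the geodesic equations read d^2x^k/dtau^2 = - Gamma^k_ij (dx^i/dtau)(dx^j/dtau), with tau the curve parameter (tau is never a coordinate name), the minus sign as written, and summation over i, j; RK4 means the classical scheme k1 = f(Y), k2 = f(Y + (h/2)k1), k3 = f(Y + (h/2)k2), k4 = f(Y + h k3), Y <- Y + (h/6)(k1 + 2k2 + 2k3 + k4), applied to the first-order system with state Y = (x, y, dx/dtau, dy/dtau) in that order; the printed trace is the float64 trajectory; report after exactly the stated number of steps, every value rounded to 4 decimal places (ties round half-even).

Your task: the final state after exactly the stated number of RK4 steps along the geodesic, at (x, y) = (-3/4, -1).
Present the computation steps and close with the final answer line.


f(Y) = (dx/dtau, dy/dtau, -Gamma^x_ij Y'^i Y'^j, -Gamma^y_ij Y'^i Y'^j) with the Gammas evaluated at the stage position; h = 0.200000; intermediate values shown to 6 dp
step 0: x = -0.7500, y = -1.0000, dx/dtau = 1.0000, dy/dtau = -1.0000
step 1:
  k1: at (x, y) = (-0.750000, -1.000000), (dx/dtau, dy/dtau) = (1.000000, -1.000000); Gamma_xxx = 0.000000, Gamma_xxy = 0.000000, Gamma_xyy = 0.832192, Gamma_yxx = 0.000000, Gamma_yxy = -0.148148, Gamma_yyy = 0.000000; k1 = (1.000000, -1.000000, -0.832192, -0.296296)
  k2: at (x, y) = (-0.650000, -1.100000), (dx/dtau, dy/dtau) = (0.916781, -1.029630); Gamma_xxx = 0.000000, Gamma_xxy = 0.000000, Gamma_xyy = 0.819863, Gamma_yxx = 0.000000, Gamma_yxy = -0.150376, Gamma_yyy = 0.000000; k2 = (0.916781, -1.029630, -0.869167, -0.283893)
  k3: at (x, y) = (-0.658322, -1.102963), (dx/dtau, dy/dtau) = (0.913083, -1.028389); Gamma_xxx = 0.000000, Gamma_xxy = 0.000000, Gamma_xyy = 0.820889, Gamma_yxx = 0.000000, Gamma_yxy = -0.150188, Gamma_yyy = 0.000000; k3 = (0.913083, -1.028389, -0.868160, -0.282055)
  k4: at (x, y) = (-0.567383, -1.205678), (dx/dtau, dy/dtau) = (0.826368, -1.056411); Gamma_xxx = 0.000000, Gamma_xxy = 0.000000, Gamma_xyy = 0.809677, Gamma_yxx = 0.000000, Gamma_yxy = -0.152268, Gamma_yyy = 0.000000; k4 = (0.826368, -1.056411, -0.903603, -0.265855)
  Y <- Y + (h/6)(k1 + 2k2 + 2k3 + k4): x = -0.5671, y = -1.2057, dx/dtau = 0.8263, dy/dtau = -1.0565
step 2:
  k1: at (x, y) = (-0.567130, -1.205748), (dx/dtau, dy/dtau) = (0.826318, -1.056468); Gamma_xxx = 0.000000, Gamma_xxy = 0.000000, Gamma_xyy = 0.809646, Gamma_yxx = 0.000000, Gamma_yxy = -0.152274, Gamma_yyy = 0.000000; k1 = (0.826318, -1.056468, -0.903666, -0.265863)
  k2: at (x, y) = (-0.484498, -1.311395), (dx/dtau, dy/dtau) = (0.735952, -1.083055); Gamma_xxx = 0.000000, Gamma_xxy = 0.000000, Gamma_xyy = 0.799459, Gamma_yxx = 0.000000, Gamma_yxy = -0.154214, Gamma_yyy = 0.000000; k2 = (0.735952, -1.083055, -0.937771, -0.245840)
  k3: at (x, y) = (-0.493535, -1.314054), (dx/dtau, dy/dtau) = (0.732541, -1.081052); Gamma_xxx = 0.000000, Gamma_xxy = 0.000000, Gamma_xyy = 0.800573, Gamma_yxx = 0.000000, Gamma_yxy = -0.153999, Gamma_yyy = 0.000000; k3 = (0.732541, -1.081052, -0.935609, -0.243909)
  k4: at (x, y) = (-0.420622, -1.421959), (dx/dtau, dy/dtau) = (0.639197, -1.105250); Gamma_xxx = 0.000000, Gamma_xxy = 0.000000, Gamma_xyy = 0.791584, Gamma_yxx = 0.000000, Gamma_yxy = -0.155748, Gamma_yyy = 0.000000; k4 = (0.639197, -1.105250, -0.966981, -0.220063)
  Y <- Y + (h/6)(k1 + 2k2 + 2k3 + k4): x = -0.4204, y = -1.4221, dx/dtau = 0.6391, dy/dtau = -1.1053

Answer: x = -0.4204, y = -1.4221, dx/dtau = 0.6391, dy/dtau = -1.1053


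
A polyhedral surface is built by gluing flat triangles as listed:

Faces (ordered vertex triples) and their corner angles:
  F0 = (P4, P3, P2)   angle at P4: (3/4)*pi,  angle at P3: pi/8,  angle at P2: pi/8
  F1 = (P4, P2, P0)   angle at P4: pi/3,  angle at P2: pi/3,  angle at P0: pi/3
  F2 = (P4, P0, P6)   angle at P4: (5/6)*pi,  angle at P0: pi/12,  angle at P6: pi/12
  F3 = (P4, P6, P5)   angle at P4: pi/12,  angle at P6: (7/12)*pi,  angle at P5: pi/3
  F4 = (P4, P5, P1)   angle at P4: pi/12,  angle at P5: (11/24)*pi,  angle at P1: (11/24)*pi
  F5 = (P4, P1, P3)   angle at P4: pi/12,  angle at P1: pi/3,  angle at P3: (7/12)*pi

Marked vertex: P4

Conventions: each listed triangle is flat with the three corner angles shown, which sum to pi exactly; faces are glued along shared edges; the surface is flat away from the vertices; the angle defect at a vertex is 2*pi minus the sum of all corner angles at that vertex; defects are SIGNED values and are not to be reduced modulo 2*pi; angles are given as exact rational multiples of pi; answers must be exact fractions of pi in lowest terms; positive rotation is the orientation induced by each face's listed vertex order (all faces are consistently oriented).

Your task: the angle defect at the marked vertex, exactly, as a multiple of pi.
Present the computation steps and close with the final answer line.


Sum of corner angles at P4: (13/6)*pi
defect = 2*pi - (13/6)*pi

Answer: defect(P4) = -pi/6


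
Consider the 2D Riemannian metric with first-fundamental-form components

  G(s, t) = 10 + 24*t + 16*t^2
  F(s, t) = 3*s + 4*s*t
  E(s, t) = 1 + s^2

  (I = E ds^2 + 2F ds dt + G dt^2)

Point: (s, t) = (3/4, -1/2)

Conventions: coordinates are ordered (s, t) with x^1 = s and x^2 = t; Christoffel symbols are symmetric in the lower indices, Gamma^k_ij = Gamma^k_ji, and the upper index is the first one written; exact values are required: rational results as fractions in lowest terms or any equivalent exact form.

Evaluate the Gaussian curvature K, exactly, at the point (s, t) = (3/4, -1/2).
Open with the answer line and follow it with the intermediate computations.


Answer: K = 1024/1681

E = 25/16, F = 3/4, G = 2, EG - F^2 = 41/16 at the point
E_s = 3/2, E_t = 0, F_s = 1, F_t = 3, G_s = 0, G_t = 8
E_tt = 0, F_st = 4, G_ss = 0
Brioschi: K = (det M1 - det M2) / (EG - F^2)^2 with the standard first/second-derivative matrices M1, M2.
M1 = [[-E_tt/2 + F_st - G_ss/2, E_s/2, F_s - E_t/2], [F_t - G_s/2, E, F], [G_t/2, F, G]] = [[4, 3/4, 1], [3, 25/16, 3/4], [4, 3/4, 2]]; det M1 = 4
M2 = [[0, E_t/2, G_s/2], [E_t/2, E, F], [G_s/2, F, G]] = [[0, 0, 0], [0, 25/16, 3/4], [0, 3/4, 2]]; det M2 = 0
det M1 - det M2 = 4; K = 4 / (41/16)^2 = 1024/1681


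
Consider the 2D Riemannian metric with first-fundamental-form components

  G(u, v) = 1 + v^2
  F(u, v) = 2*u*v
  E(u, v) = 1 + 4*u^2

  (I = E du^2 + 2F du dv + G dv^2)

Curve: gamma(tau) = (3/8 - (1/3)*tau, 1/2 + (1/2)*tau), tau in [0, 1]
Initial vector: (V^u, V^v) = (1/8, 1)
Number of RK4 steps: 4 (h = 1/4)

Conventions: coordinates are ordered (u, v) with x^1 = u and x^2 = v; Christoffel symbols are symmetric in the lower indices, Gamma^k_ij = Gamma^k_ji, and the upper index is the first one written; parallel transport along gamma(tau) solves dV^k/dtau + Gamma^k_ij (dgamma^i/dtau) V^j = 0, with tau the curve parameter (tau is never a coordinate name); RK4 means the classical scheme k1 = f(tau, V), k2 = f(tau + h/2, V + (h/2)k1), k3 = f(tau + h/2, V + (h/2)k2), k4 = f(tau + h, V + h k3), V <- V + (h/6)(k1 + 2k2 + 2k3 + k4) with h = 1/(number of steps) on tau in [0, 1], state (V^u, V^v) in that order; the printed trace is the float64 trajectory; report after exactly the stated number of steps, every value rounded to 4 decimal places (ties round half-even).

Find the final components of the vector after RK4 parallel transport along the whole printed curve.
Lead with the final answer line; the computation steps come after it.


Answer: V^u = 0.0254, V^v = 0.8258

gamma'(tau) = (-1/3, 1/2); f(tau, V)^k = -Gamma^k_ij(gamma(tau)) gamma'^i(tau) V^j; h = 1/4; intermediate values shown to 6 dp
curve data and Christoffel symbols at the stage parameters:
  tau = 0.000000: gamma = (0.375000, 0.500000), gamma' = (-0.333333, 0.500000); Gamma_uuu = 0.827586, Gamma_uuv = 0.000000, Gamma_uvv = 0.413793, Gamma_vuu = 0.551724, Gamma_vuv = 0.000000, Gamma_vvv = 0.275862
  tau = 0.125000: gamma = (0.333333, 0.562500), gamma' = (-0.333333, 0.500000); Gamma_uuu = 0.757210, Gamma_uuv = 0.000000, Gamma_uvv = 0.378605, Gamma_vuu = 0.638896, Gamma_vuv = 0.000000, Gamma_vvv = 0.319448
  tau = 0.250000: gamma = (0.291667, 0.625000), gamma' = (-0.333333, 0.500000); Gamma_uuu = 0.674022, Gamma_uuv = 0.000000, Gamma_uvv = 0.337011, Gamma_vuu = 0.722166, Gamma_vuv = 0.000000, Gamma_vvv = 0.361083
  tau = 0.375000: gamma = (0.250000, 0.687500), gamma' = (-0.333333, 0.500000); Gamma_uuu = 0.580499, Gamma_uuv = 0.000000, Gamma_uvv = 0.290249, Gamma_vuu = 0.798186, Gamma_vuv = 0.000000, Gamma_vvv = 0.399093
  tau = 0.500000: gamma = (0.208333, 0.750000), gamma' = (-0.333333, 0.500000); Gamma_uuu = 0.480000, Gamma_uuv = 0.000000, Gamma_uvv = 0.240000, Gamma_vuu = 0.864000, Gamma_vuv = 0.000000, Gamma_vvv = 0.432000
  tau = 0.625000: gamma = (0.166667, 0.812500), gamma' = (-0.333333, 0.500000); Gamma_uuu = 0.376378, Gamma_uuv = 0.000000, Gamma_uvv = 0.188189, Gamma_vuu = 0.917422, Gamma_vuv = 0.000000, Gamma_vvv = 0.458711
  tau = 0.750000: gamma = (0.125000, 0.875000), gamma' = (-0.333333, 0.500000); Gamma_uuu = 0.273504, Gamma_uuv = 0.000000, Gamma_uvv = 0.136752, Gamma_vuu = 0.957265, Gamma_vuv = 0.000000, Gamma_vvv = 0.478632
  tau = 0.875000: gamma = (0.083333, 0.937500), gamma' = (-0.333333, 0.500000); Gamma_uuu = 0.174824, Gamma_uuv = 0.000000, Gamma_uvv = 0.087412, Gamma_vuu = 0.983383, Gamma_vuv = 0.000000, Gamma_vvv = 0.491691
  tau = 1.000000: gamma = (0.041667, 1.000000), gamma' = (-0.333333, 0.500000); Gamma_uuu = 0.083045, Gamma_uuv = 0.000000, Gamma_uvv = 0.041522, Gamma_vuu = 0.996540, Gamma_vuv = 0.000000, Gamma_vvv = 0.498270
step 0: V^u = 0.1250, V^v = 1.0000
step 1: k1 = (-0.172414, -0.114943), k2 = (-0.160472, -0.135398), k3 = (-0.159611, -0.134672), k4 = (-0.143713, -0.153978); V <- V + (h/6)(k1 + 2k2 + 2k3 + k4): V^u = 0.0852, V^v = 0.9663
step 2: k1 = (-0.143693, -0.153957), k2 = (-0.124438, -0.171102), k3 = (-0.123661, -0.170034), k4 = (-0.102175, -0.183916); V <- V + (h/6)(k1 + 2k2 + 2k3 + k4): V^u = 0.0542, V^v = 0.9238
step 3: k1 = (-0.102176, -0.183917), k2 = (-0.079558, -0.193922), k3 = (-0.079085, -0.192771), k4 = (-0.056727, -0.198546); V <- V + (h/6)(k1 + 2k2 + 2k3 + k4): V^u = 0.0344, V^v = 0.8756
step 4: k1 = (-0.056736, -0.198576), k2 = (-0.035594, -0.200216), k3 = (-0.035431, -0.199300), k4 = (-0.016438, -0.197253); V <- V + (h/6)(k1 + 2k2 + 2k3 + k4): V^u = 0.0254, V^v = 0.8258


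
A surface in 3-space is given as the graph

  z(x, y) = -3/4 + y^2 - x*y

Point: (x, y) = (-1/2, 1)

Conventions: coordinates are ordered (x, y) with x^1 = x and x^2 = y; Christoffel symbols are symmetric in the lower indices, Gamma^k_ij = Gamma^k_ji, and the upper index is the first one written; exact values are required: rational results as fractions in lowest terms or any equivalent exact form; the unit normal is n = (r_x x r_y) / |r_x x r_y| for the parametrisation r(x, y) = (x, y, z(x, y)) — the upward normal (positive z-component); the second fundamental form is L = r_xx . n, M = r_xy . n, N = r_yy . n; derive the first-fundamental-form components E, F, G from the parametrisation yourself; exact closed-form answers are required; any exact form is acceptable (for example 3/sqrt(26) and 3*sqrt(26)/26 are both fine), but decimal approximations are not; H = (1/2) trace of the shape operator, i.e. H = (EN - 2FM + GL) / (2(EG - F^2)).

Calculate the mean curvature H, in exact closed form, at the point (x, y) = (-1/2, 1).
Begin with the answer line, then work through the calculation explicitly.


Answer: H = -4*sqrt(33)/1089

z_x = -1, z_y = 5/2, z_xx = 0, z_xy = -1, z_yy = 2
E = 2, F = -5/2, G = 29/4; answer radicand W^2 = 33/4
unnormalised second-form numerators: l = 0, m = -1, n = 2; L = l/sqrt(33/4), and similarly M = m/sqrt(W^2), N = n/sqrt(W^2)
H = (E*n - 2*F*m + G*l) / (2*(EG - F^2)*sqrt(W^2)); E*n - 2*F*m + G*l = -1, EG - F^2 = 33/4, so H = (-2/33)/sqrt(33/4)
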